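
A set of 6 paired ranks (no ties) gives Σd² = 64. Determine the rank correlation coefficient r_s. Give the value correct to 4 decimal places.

ρ = 1 − 6Σd² / [n(n²−1)] = 1 − 6×64 / (6×35)
  = 1 − 384/210 = 1 − 1.82857 ≈ -0.8286

-0.8286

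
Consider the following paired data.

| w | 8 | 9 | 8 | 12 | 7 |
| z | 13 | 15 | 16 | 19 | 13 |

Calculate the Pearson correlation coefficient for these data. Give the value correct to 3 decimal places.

0.898

n = 5, Σw = 44, Σz = 76, Σw² = 402, Σz² = 1180, Σwz = 686
nΣwz − ΣwΣz = 3430 − 3344 = 86
nΣw² − (Σw)² = 2010 − 1936 = 74; nΣz² − (Σz)² = 5900 − 5776 = 124
r = 86 / √(74 × 124) = 86 / 95.7914 ≈ 0.898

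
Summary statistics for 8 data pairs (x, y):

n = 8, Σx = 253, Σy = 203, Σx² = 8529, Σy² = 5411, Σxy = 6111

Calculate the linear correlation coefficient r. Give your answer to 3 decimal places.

-0.834

r = (nΣxy − ΣxΣy) / √[(nΣx² − (Σx)²)(nΣy² − (Σy)²)]
Numerator: 8×6111 − 253×203 = -2471
Denominator: √[(68232 − 64009)(43288 − 41209)] = √[4223 × 2079] = 2963.0418
r = -2471 / 2963.0418 ≈ -0.834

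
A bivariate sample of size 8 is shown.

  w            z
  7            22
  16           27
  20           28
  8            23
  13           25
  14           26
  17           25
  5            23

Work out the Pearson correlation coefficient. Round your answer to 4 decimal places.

0.9145

n = 8, Σw = 100, Σz = 199, Σw² = 1448, Σz² = 4981, Σwz = 2559
nΣwz − ΣwΣz = 20472 − 19900 = 572
nΣw² − (Σw)² = 11584 − 10000 = 1584; nΣz² − (Σz)² = 39848 − 39601 = 247
r = 572 / √(1584 × 247) = 572 / 625.4982 ≈ 0.9145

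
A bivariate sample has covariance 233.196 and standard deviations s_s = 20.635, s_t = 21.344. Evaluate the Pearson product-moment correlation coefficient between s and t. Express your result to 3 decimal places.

r = Cov(s,t) / (s_s · s_t) = 233.196 / (20.635 × 21.344)
  = 233.196 / 440.4334 ≈ 0.529

0.529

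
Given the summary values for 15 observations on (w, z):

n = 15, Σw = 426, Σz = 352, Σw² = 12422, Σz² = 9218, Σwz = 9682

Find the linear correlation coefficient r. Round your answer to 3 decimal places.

r = (nΣwz − ΣwΣz) / √[(nΣw² − (Σw)²)(nΣz² − (Σz)²)]
Numerator: 15×9682 − 426×352 = -4722
Denominator: √[(186330 − 181476)(138270 − 123904)] = √[4854 × 14366] = 8350.6026
r = -4722 / 8350.6026 ≈ -0.565

-0.565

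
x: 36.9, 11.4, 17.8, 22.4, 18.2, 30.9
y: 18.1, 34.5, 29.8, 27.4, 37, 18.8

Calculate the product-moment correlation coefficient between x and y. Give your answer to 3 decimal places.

-0.917

n = 6, Σx = 137.6, Σy = 165.6, Σx² = 3596.22, Σy² = 4879.1, Σxy = 3459.71
nΣxy − ΣxΣy = 20758.26 − 22786.56 = -2028.3
nΣx² − (Σx)² = 21577.32 − 18933.76 = 2643.56; nΣy² − (Σy)² = 29274.6 − 27423.36 = 1851.24
r = -2028.3 / √(2643.56 × 1851.24) = -2028.3 / 2212.2080 ≈ -0.917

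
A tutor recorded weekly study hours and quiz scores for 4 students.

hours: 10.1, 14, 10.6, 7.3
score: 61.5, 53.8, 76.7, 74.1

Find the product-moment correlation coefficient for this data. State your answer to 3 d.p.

n = 4, Σx = 42, Σy = 266.1, Σx² = 463.66, Σy² = 18050.39, Σxy = 2728.3
nΣxy − ΣxΣy = 10913.2 − 11176.2 = -263
nΣx² − (Σx)² = 1854.64 − 1764 = 90.64; nΣy² − (Σy)² = 72201.56 − 70809.21 = 1392.35
r = -263 / √(90.64 × 1392.35) = -263 / 355.2501 ≈ -0.740

-0.740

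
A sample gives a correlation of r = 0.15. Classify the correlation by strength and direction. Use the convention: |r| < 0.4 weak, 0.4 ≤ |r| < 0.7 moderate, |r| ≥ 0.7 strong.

weak positive

r = 0.15 > 0 so the relationship is positive.
|r| = 0.15, which falls in the weak range.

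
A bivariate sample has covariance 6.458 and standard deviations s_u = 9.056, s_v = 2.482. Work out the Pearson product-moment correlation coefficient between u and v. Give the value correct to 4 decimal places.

0.2873

r = Cov(u,v) / (s_u · s_v) = 6.458 / (9.056 × 2.482)
  = 6.458 / 22.4770 ≈ 0.2873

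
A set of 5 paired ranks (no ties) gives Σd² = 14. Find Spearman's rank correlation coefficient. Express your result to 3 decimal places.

ρ = 1 − 6Σd² / [n(n²−1)] = 1 − 6×14 / (5×24)
  = 1 − 84/120 = 1 − 0.7000 ≈ 0.300

0.300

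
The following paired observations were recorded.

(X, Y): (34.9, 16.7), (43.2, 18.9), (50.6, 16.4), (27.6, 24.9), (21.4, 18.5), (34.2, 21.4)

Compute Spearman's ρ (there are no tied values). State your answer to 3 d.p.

Rank X: 4, 5, 6, 2, 1, 3
Rank Y: 2, 4, 1, 6, 3, 5
d = rank(X) − rank(Y): 2, 1, 5, -4, -2, -2; Σd² = 54
ρ = 1 − 6Σd² / [n(n²−1)] = 1 − 6×54 / (6×35) = 1 − 324/210 ≈ -0.543

-0.543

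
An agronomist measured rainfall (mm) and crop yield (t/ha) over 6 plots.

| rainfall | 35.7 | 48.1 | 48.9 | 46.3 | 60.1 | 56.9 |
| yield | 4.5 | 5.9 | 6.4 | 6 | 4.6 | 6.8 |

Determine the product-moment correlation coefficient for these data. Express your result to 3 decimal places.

n = 6, Σx = 296, Σy = 34.2, Σx² = 14972.62, Σy² = 199.42, Σxy = 1698.58
nΣxy − ΣxΣy = 10191.48 − 10123.2 = 68.28
nΣx² − (Σx)² = 89835.72 − 87616 = 2219.72; nΣy² − (Σy)² = 1196.52 − 1169.64 = 26.88
r = 68.28 / √(2219.72 × 26.88) = 68.28 / 244.2664 ≈ 0.280

0.280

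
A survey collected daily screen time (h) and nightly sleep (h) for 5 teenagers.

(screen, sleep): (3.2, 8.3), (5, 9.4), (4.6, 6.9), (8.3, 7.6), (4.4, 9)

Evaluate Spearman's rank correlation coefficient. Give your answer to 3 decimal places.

Rank screen: 1, 4, 3, 5, 2
Rank sleep: 3, 5, 1, 2, 4
d = rank(screen) − rank(sleep): -2, -1, 2, 3, -2; Σd² = 22
ρ = 1 − 6Σd² / [n(n²−1)] = 1 − 6×22 / (5×24) = 1 − 132/120 ≈ -0.100

-0.100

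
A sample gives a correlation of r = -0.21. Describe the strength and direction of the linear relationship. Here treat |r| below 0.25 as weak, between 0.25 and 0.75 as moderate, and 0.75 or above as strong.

weak negative

r = -0.21 < 0 so the relationship is negative.
|r| = 0.21, which falls in the weak range.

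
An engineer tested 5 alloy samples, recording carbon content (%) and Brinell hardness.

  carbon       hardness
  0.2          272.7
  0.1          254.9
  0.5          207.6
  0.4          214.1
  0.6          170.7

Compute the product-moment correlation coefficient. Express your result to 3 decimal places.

n = 5, Σx = 1.8, Σy = 1120, Σx² = 0.82, Σy² = 257414.36, Σxy = 371.89
nΣxy − ΣxΣy = 1859.45 − 2016 = -156.55
nΣx² − (Σx)² = 4.1 − 3.24 = 0.86; nΣy² − (Σy)² = 1287071.8 − 1254400 = 32671.8
r = -156.55 / √(0.86 × 32671.8) = -156.55 / 167.6238 ≈ -0.934

-0.934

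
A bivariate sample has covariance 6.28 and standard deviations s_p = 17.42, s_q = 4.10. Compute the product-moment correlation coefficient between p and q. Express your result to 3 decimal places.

0.088

r = Cov(p,q) / (s_p · s_q) = 6.28 / (17.42 × 4.10)
  = 6.28 / 71.4220 ≈ 0.088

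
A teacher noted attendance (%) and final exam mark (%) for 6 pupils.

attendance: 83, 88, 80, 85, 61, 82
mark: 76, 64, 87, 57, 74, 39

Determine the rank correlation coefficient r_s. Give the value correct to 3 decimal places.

Rank attendance: 4, 6, 2, 5, 1, 3
Rank mark: 5, 3, 6, 2, 4, 1
d = rank(attendance) − rank(mark): -1, 3, -4, 3, -3, 2; Σd² = 48
ρ = 1 − 6Σd² / [n(n²−1)] = 1 − 6×48 / (6×35) = 1 − 288/210 ≈ -0.371

-0.371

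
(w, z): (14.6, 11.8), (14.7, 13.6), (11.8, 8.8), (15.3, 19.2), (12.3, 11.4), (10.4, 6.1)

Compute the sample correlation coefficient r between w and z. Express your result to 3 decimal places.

n = 6, Σw = 79.1, Σz = 70.9, Σw² = 1062.03, Σz² = 937.45, Σwz = 973.46
nΣwz − ΣwΣz = 5840.76 − 5608.19 = 232.57
nΣw² − (Σw)² = 6372.18 − 6256.81 = 115.37; nΣz² − (Σz)² = 5624.7 − 5026.81 = 597.89
r = 232.57 / √(115.37 × 597.89) = 232.57 / 262.6377 ≈ 0.886

0.886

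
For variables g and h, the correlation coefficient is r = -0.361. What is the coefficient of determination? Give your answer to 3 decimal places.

0.130

r² = (-0.361)² = 0.130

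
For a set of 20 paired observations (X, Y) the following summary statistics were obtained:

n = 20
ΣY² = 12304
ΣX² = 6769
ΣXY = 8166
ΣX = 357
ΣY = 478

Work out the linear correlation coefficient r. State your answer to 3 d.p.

r = (nΣXY − ΣXΣY) / √[(nΣX² − (ΣX)²)(nΣY² − (ΣY)²)]
Numerator: 20×8166 − 357×478 = -7326
Denominator: √[(135380 − 127449)(246080 − 228484)] = √[7931 × 17596] = 11813.2923
r = -7326 / 11813.2923 ≈ -0.620

-0.620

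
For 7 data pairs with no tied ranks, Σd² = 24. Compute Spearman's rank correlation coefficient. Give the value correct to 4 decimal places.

ρ = 1 − 6Σd² / [n(n²−1)] = 1 − 6×24 / (7×48)
  = 1 − 144/336 = 1 − 0.42857 ≈ 0.5714

0.5714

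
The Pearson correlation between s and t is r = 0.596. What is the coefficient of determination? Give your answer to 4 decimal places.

0.3552

r² = (0.596)² = 0.3552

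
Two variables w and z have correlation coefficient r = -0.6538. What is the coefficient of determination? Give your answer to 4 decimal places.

r² = (-0.6538)² = 0.4275

0.4275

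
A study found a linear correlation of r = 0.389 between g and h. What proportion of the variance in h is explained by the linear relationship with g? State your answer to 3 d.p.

r² = (0.389)² = 0.151

0.151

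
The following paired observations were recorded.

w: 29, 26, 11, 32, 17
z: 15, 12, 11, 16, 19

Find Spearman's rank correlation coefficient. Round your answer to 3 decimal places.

Rank w: 4, 3, 1, 5, 2
Rank z: 3, 2, 1, 4, 5
d = rank(w) − rank(z): 1, 1, 0, 1, -3; Σd² = 12
ρ = 1 − 6Σd² / [n(n²−1)] = 1 − 6×12 / (5×24) = 1 − 72/120 ≈ 0.400

0.400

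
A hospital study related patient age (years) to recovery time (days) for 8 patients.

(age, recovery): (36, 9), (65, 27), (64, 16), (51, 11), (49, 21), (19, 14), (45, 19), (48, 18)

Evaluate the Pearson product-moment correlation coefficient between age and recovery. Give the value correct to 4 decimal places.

n = 8, Σx = 377, Σy = 135, Σx² = 19309, Σy² = 2509, Σxy = 6678
nΣxy − ΣxΣy = 53424 − 50895 = 2529
nΣx² − (Σx)² = 154472 − 142129 = 12343; nΣy² − (Σy)² = 20072 − 18225 = 1847
r = 2529 / √(12343 × 1847) = 2529 / 4774.6750 ≈ 0.5297

0.5297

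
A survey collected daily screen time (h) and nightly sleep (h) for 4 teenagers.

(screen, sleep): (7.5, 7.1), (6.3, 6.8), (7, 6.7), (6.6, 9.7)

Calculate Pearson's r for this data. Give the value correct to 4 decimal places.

n = 4, Σx = 27.4, Σy = 30.3, Σx² = 188.5, Σy² = 235.63, Σxy = 207.01
nΣxy − ΣxΣy = 828.04 − 830.22 = -2.18
nΣx² − (Σx)² = 754 − 750.76 = 3.24; nΣy² − (Σy)² = 942.52 − 918.09 = 24.43
r = -2.18 / √(3.24 × 24.43) = -2.18 / 8.8968 ≈ -0.2450

-0.2450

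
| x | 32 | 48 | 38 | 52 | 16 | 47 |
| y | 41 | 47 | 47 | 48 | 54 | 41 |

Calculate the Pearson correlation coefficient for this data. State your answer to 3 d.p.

-0.474

n = 6, Σx = 233, Σy = 278, Σx² = 9941, Σy² = 13000, Σxy = 10641
nΣxy − ΣxΣy = 63846 − 64774 = -928
nΣx² − (Σx)² = 59646 − 54289 = 5357; nΣy² − (Σy)² = 78000 − 77284 = 716
r = -928 / √(5357 × 716) = -928 / 1958.4719 ≈ -0.474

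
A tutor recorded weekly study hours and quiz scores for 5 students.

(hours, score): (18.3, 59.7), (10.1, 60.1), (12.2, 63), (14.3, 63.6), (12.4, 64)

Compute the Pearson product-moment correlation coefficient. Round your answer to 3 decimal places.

n = 5, Σx = 67.3, Σy = 310.4, Σx² = 943.99, Σy² = 19286.06, Σxy = 4171.2
nΣxy − ΣxΣy = 20856 − 20889.92 = -33.92
nΣx² − (Σx)² = 4719.95 − 4529.29 = 190.66; nΣy² − (Σy)² = 96430.3 − 96348.16 = 82.14
r = -33.92 / √(190.66 × 82.14) = -33.92 / 125.1432 ≈ -0.271

-0.271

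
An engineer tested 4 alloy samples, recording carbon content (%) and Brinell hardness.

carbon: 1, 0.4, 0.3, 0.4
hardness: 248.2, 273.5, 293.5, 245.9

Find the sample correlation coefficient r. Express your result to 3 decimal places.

n = 4, Σx = 2.1, Σy = 1061.1, Σx² = 1.41, Σy² = 283014.55, Σxy = 544.01
nΣxy − ΣxΣy = 2176.04 − 2228.31 = -52.27
nΣx² − (Σx)² = 5.64 − 4.41 = 1.23; nΣy² − (Σy)² = 1132058.2 − 1125933.21 = 6124.99
r = -52.27 / √(1.23 × 6124.99) = -52.27 / 86.7971 ≈ -0.602

-0.602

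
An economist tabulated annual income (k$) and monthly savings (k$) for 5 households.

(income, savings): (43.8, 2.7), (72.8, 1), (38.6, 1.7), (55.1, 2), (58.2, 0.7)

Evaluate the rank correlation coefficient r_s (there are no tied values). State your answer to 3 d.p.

-0.600

Rank income: 2, 5, 1, 3, 4
Rank savings: 5, 2, 3, 4, 1
d = rank(income) − rank(savings): -3, 3, -2, -1, 3; Σd² = 32
ρ = 1 − 6Σd² / [n(n²−1)] = 1 − 6×32 / (5×24) = 1 − 192/120 ≈ -0.600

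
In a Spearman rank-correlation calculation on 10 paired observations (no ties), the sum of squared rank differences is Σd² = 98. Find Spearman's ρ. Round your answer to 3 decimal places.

0.406

ρ = 1 − 6Σd² / [n(n²−1)] = 1 − 6×98 / (10×99)
  = 1 − 588/990 = 1 − 0.5939 ≈ 0.406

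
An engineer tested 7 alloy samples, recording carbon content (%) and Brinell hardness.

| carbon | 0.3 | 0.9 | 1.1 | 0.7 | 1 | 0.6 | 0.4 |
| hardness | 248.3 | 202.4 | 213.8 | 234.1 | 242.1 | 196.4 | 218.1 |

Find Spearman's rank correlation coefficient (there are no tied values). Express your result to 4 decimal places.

-0.2500

Rank carbon: 1, 5, 7, 4, 6, 3, 2
Rank hardness: 7, 2, 3, 5, 6, 1, 4
d = rank(carbon) − rank(hardness): -6, 3, 4, -1, 0, 2, -2; Σd² = 70
ρ = 1 − 6Σd² / [n(n²−1)] = 1 − 6×70 / (7×48) = 1 − 420/336 ≈ -0.2500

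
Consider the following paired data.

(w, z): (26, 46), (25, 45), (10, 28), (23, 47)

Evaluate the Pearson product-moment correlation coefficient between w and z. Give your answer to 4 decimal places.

0.9719

n = 4, Σw = 84, Σz = 166, Σw² = 1930, Σz² = 7134, Σwz = 3682
nΣwz − ΣwΣz = 14728 − 13944 = 784
nΣw² − (Σw)² = 7720 − 7056 = 664; nΣz² − (Σz)² = 28536 − 27556 = 980
r = 784 / √(664 × 980) = 784 / 806.6722 ≈ 0.9719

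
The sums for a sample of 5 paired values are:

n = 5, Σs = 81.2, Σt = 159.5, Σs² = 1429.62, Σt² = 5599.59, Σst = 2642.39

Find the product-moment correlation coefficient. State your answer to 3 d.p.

r = (nΣst − ΣsΣt) / √[(nΣs² − (Σs)²)(nΣt² − (Σt)²)]
Numerator: 5×2642.39 − 81.2×159.5 = 260.55
Denominator: √[(7148.1 − 6593.44)(27997.95 − 25440.25)] = √[554.66 × 2557.7] = 1191.0726
r = 260.55 / 1191.0726 ≈ 0.219

0.219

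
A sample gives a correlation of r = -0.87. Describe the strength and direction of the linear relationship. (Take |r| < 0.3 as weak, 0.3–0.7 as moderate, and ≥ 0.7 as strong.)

strong negative

r = -0.87 < 0 so the relationship is negative.
|r| = 0.87, which falls in the strong range.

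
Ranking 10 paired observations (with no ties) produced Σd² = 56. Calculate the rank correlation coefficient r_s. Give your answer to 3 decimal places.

ρ = 1 − 6Σd² / [n(n²−1)] = 1 − 6×56 / (10×99)
  = 1 − 336/990 = 1 − 0.3394 ≈ 0.661

0.661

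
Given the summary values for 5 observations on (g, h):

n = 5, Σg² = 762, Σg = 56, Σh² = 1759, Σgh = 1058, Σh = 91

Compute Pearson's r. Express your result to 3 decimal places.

0.330

r = (nΣgh − ΣgΣh) / √[(nΣg² − (Σg)²)(nΣh² − (Σh)²)]
Numerator: 5×1058 − 56×91 = 194
Denominator: √[(3810 − 3136)(8795 − 8281)] = √[674 × 514] = 588.5881
r = 194 / 588.5881 ≈ 0.330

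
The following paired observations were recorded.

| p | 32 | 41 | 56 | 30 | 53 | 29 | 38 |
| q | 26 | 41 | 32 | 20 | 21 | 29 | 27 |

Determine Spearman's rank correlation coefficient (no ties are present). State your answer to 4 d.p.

Rank p: 3, 5, 7, 2, 6, 1, 4
Rank q: 3, 7, 6, 1, 2, 5, 4
d = rank(p) − rank(q): 0, -2, 1, 1, 4, -4, 0; Σd² = 38
ρ = 1 − 6Σd² / [n(n²−1)] = 1 − 6×38 / (7×48) = 1 − 228/336 ≈ 0.3214

0.3214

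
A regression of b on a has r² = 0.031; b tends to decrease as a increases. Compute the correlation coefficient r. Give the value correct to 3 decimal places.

-0.176

|r| = √0.031 = 0.176
The association is negative, so r = −0.176.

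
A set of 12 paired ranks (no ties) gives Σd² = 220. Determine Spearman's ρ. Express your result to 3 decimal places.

0.231

ρ = 1 − 6Σd² / [n(n²−1)] = 1 − 6×220 / (12×143)
  = 1 − 1320/1716 = 1 − 0.7692 ≈ 0.231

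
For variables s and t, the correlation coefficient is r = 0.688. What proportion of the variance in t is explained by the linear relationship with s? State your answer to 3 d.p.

r² = (0.688)² = 0.473

0.473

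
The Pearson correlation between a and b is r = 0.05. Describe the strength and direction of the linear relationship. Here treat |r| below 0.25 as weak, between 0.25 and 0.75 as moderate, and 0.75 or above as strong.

r = 0.05 > 0 so the relationship is positive.
|r| = 0.05, which falls in the weak range.

weak positive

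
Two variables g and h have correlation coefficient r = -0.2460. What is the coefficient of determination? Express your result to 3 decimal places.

0.061

r² = (-0.2460)² = 0.061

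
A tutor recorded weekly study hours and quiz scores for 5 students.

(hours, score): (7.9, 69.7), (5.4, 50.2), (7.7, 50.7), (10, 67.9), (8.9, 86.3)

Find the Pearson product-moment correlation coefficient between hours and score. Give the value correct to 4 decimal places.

n = 5, Σx = 39.9, Σy = 324.8, Σx² = 330.07, Σy² = 22006.72, Σxy = 2659.17
nΣxy − ΣxΣy = 13295.85 − 12959.52 = 336.33
nΣx² − (Σx)² = 1650.35 − 1592.01 = 58.34; nΣy² − (Σy)² = 110033.6 − 105495.04 = 4538.56
r = 336.33 / √(58.34 × 4538.56) = 336.33 / 514.5674 ≈ 0.6536

0.6536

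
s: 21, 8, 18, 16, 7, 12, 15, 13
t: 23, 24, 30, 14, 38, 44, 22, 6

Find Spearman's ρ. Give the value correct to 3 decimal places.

Rank s: 8, 2, 7, 6, 1, 3, 5, 4
Rank t: 4, 5, 6, 2, 7, 8, 3, 1
d = rank(s) − rank(t): 4, -3, 1, 4, -6, -5, 2, 3; Σd² = 116
ρ = 1 − 6Σd² / [n(n²−1)] = 1 − 6×116 / (8×63) = 1 − 696/504 ≈ -0.381

-0.381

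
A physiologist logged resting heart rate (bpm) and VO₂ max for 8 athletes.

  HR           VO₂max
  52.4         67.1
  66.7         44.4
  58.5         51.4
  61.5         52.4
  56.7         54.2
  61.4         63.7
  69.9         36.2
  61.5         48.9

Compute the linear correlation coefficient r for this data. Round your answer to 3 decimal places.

-0.837

n = 8, Σx = 488.6, Σy = 418.3, Σx² = 30052.26, Σy² = 22558.47, Σxy = 25229.07
nΣxy − ΣxΣy = 201832.56 − 204381.38 = -2548.82
nΣx² − (Σx)² = 240418.08 − 238729.96 = 1688.12; nΣy² − (Σy)² = 180467.76 − 174974.89 = 5492.87
r = -2548.82 / √(1688.12 × 5492.87) = -2548.82 / 3045.0983 ≈ -0.837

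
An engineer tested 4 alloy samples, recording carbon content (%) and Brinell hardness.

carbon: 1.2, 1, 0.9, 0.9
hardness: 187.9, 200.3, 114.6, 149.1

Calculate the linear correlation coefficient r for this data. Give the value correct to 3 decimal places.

n = 4, Σx = 4, Σy = 651.9, Σx² = 4.06, Σy² = 110790.47, Σxy = 663.11
nΣxy − ΣxΣy = 2652.44 − 2607.6 = 44.84
nΣx² − (Σx)² = 16.24 − 16 = 0.24; nΣy² − (Σy)² = 443161.88 − 424973.61 = 18188.27
r = 44.84 / √(0.24 × 18188.27) = 44.84 / 66.0695 ≈ 0.679

0.679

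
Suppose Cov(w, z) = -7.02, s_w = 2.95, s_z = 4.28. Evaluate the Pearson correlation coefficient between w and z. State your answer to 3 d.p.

-0.556

r = Cov(w,z) / (s_w · s_z) = -7.02 / (2.95 × 4.28)
  = -7.02 / 12.6260 ≈ -0.556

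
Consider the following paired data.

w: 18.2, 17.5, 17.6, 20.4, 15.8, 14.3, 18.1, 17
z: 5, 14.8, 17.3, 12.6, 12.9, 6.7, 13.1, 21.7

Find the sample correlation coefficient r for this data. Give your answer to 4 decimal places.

n = 8, Σw = 138.9, Σz = 104.1, Σw² = 2434.15, Σz² = 1555.89, Σwz = 1817.16
nΣwz − ΣwΣz = 14537.28 − 14459.49 = 77.79
nΣw² − (Σw)² = 19473.2 − 19293.21 = 179.99; nΣz² − (Σz)² = 12447.12 − 10836.81 = 1610.31
r = 77.79 / √(179.99 × 1610.31) = 77.79 / 538.3676 ≈ 0.1445

0.1445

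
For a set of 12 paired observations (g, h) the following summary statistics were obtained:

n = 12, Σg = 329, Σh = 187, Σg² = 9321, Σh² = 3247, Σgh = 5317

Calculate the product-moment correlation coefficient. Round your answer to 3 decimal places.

0.601

r = (nΣgh − ΣgΣh) / √[(nΣg² − (Σg)²)(nΣh² − (Σh)²)]
Numerator: 12×5317 − 329×187 = 2281
Denominator: √[(111852 − 108241)(38964 − 34969)] = √[3611 × 3995] = 3798.1502
r = 2281 / 3798.1502 ≈ 0.601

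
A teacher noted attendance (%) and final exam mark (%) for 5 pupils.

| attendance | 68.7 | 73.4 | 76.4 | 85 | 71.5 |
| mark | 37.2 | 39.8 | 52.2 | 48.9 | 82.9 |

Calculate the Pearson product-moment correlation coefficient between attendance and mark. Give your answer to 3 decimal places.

n = 5, Σx = 375, Σy = 261, Σx² = 28281.46, Σy² = 14956.34, Σxy = 19548.89
nΣxy − ΣxΣy = 97744.45 − 97875 = -130.55
nΣx² − (Σx)² = 141407.3 − 140625 = 782.3; nΣy² − (Σy)² = 74781.7 − 68121 = 6660.7
r = -130.55 / √(782.3 × 6660.7) = -130.55 / 2282.6882 ≈ -0.057

-0.057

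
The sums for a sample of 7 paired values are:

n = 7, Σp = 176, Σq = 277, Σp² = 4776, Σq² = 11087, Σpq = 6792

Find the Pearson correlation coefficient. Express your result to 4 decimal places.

r = (nΣpq − ΣpΣq) / √[(nΣp² − (Σp)²)(nΣq² − (Σq)²)]
Numerator: 7×6792 − 176×277 = -1208
Denominator: √[(33432 − 30976)(77609 − 76729)] = √[2456 × 880] = 1470.1292
r = -1208 / 1470.1292 ≈ -0.8217

-0.8217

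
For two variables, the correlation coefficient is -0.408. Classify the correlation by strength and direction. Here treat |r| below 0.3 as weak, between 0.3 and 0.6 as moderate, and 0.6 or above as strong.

moderate negative

r = -0.408 < 0 so the relationship is negative.
|r| = 0.408, which falls in the moderate range.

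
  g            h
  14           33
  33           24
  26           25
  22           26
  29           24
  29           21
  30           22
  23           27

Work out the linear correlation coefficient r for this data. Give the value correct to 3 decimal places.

n = 8, Σg = 206, Σh = 202, Σg² = 5556, Σh² = 5196, Σgh = 5062
nΣgh − ΣgΣh = 40496 − 41612 = -1116
nΣg² − (Σg)² = 44448 − 42436 = 2012; nΣh² − (Σh)² = 41568 − 40804 = 764
r = -1116 / √(2012 × 764) = -1116 / 1239.8258 ≈ -0.900

-0.900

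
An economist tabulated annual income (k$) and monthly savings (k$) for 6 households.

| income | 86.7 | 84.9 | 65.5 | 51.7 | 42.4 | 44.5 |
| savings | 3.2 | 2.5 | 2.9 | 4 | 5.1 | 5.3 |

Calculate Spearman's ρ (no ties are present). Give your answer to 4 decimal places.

Rank income: 6, 5, 4, 3, 1, 2
Rank savings: 3, 1, 2, 4, 5, 6
d = rank(income) − rank(savings): 3, 4, 2, -1, -4, -4; Σd² = 62
ρ = 1 − 6Σd² / [n(n²−1)] = 1 − 6×62 / (6×35) = 1 − 372/210 ≈ -0.7714

-0.7714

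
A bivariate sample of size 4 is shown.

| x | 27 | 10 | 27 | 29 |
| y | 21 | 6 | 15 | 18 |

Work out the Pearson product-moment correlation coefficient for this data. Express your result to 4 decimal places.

0.9206

n = 4, Σx = 93, Σy = 60, Σx² = 2399, Σy² = 1026, Σxy = 1554
nΣxy − ΣxΣy = 6216 − 5580 = 636
nΣx² − (Σx)² = 9596 − 8649 = 947; nΣy² − (Σy)² = 4104 − 3600 = 504
r = 636 / √(947 × 504) = 636 / 690.8603 ≈ 0.9206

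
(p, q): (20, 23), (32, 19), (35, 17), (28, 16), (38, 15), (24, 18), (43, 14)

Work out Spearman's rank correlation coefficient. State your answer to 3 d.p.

-0.821

Rank p: 1, 4, 5, 3, 6, 2, 7
Rank q: 7, 6, 4, 3, 2, 5, 1
d = rank(p) − rank(q): -6, -2, 1, 0, 4, -3, 6; Σd² = 102
ρ = 1 − 6Σd² / [n(n²−1)] = 1 − 6×102 / (7×48) = 1 − 612/336 ≈ -0.821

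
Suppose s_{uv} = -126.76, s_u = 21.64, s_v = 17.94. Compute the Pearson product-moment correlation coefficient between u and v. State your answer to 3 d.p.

-0.327

r = Cov(u,v) / (s_u · s_v) = -126.76 / (21.64 × 17.94)
  = -126.76 / 388.2216 ≈ -0.327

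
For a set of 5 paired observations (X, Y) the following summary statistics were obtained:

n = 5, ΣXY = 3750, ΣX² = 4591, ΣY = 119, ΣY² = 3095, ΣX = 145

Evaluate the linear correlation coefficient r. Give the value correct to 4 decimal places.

r = (nΣXY − ΣXΣY) / √[(nΣX² − (ΣX)²)(nΣY² − (ΣY)²)]
Numerator: 5×3750 − 145×119 = 1495
Denominator: √[(22955 − 21025)(15475 − 14161)] = √[1930 × 1314] = 1592.4886
r = 1495 / 1592.4886 ≈ 0.9388

0.9388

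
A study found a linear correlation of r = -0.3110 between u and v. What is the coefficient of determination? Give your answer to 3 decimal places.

0.097

r² = (-0.3110)² = 0.097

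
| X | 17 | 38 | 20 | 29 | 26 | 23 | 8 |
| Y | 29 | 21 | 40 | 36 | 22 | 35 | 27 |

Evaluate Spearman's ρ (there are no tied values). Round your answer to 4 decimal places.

-0.2500

Rank X: 2, 7, 3, 6, 5, 4, 1
Rank Y: 4, 1, 7, 6, 2, 5, 3
d = rank(X) − rank(Y): -2, 6, -4, 0, 3, -1, -2; Σd² = 70
ρ = 1 − 6Σd² / [n(n²−1)] = 1 − 6×70 / (7×48) = 1 − 420/336 ≈ -0.2500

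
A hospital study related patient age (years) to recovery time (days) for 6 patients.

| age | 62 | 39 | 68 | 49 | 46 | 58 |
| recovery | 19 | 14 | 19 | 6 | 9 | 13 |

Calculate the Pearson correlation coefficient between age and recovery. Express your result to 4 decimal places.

0.6491

n = 6, Σx = 322, Σy = 80, Σx² = 17870, Σy² = 1204, Σxy = 4478
nΣxy − ΣxΣy = 26868 − 25760 = 1108
nΣx² − (Σx)² = 107220 − 103684 = 3536; nΣy² − (Σy)² = 7224 − 6400 = 824
r = 1108 / √(3536 × 824) = 1108 / 1706.9458 ≈ 0.6491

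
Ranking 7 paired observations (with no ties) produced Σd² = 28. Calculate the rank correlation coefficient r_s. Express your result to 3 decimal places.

ρ = 1 − 6Σd² / [n(n²−1)] = 1 − 6×28 / (7×48)
  = 1 − 168/336 = 1 − 0.5000 ≈ 0.500

0.500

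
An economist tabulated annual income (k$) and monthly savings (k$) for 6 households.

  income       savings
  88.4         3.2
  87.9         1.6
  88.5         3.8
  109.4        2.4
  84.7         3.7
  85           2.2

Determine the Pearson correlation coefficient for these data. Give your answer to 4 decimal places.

-0.2226

n = 6, Σx = 543.9, Σy = 16.9, Σx² = 49740.67, Σy² = 51.53, Σxy = 1522.77
nΣxy − ΣxΣy = 9136.62 − 9191.91 = -55.29
nΣx² − (Σx)² = 298444.02 − 295827.21 = 2616.81; nΣy² − (Σy)² = 309.18 − 285.61 = 23.57
r = -55.29 / √(2616.81 × 23.57) = -55.29 / 248.3510 ≈ -0.2226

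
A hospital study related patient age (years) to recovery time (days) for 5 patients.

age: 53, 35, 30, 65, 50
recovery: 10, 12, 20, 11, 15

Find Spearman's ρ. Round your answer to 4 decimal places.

-0.8000

Rank age: 4, 2, 1, 5, 3
Rank recovery: 1, 3, 5, 2, 4
d = rank(age) − rank(recovery): 3, -1, -4, 3, -1; Σd² = 36
ρ = 1 − 6Σd² / [n(n²−1)] = 1 − 6×36 / (5×24) = 1 − 216/120 ≈ -0.8000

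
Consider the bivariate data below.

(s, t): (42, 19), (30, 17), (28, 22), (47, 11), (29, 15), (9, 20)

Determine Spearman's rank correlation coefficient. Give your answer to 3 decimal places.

-0.714

Rank s: 5, 4, 2, 6, 3, 1
Rank t: 4, 3, 6, 1, 2, 5
d = rank(s) − rank(t): 1, 1, -4, 5, 1, -4; Σd² = 60
ρ = 1 − 6Σd² / [n(n²−1)] = 1 − 6×60 / (6×35) = 1 − 360/210 ≈ -0.714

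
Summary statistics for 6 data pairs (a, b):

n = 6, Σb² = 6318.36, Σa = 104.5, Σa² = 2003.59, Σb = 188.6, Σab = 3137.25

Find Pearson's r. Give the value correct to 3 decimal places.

r = (nΣab − ΣaΣb) / √[(nΣa² − (Σa)²)(nΣb² − (Σb)²)]
Numerator: 6×3137.25 − 104.5×188.6 = -885.2
Denominator: √[(12021.54 − 10920.25)(37910.16 − 35569.96)] = √[1101.29 × 2340.2] = 1605.3781
r = -885.2 / 1605.3781 ≈ -0.551

-0.551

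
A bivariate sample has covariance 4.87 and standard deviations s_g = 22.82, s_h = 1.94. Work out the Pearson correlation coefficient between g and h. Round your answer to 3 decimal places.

r = Cov(g,h) / (s_g · s_h) = 4.87 / (22.82 × 1.94)
  = 4.87 / 44.2708 ≈ 0.110

0.110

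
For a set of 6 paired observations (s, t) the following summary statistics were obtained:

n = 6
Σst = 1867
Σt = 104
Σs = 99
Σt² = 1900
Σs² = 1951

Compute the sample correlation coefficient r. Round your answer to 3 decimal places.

0.859

r = (nΣst − ΣsΣt) / √[(nΣs² − (Σs)²)(nΣt² − (Σt)²)]
Numerator: 6×1867 − 99×104 = 906
Denominator: √[(11706 − 9801)(11400 − 10816)] = √[1905 × 584] = 1054.7606
r = 906 / 1054.7606 ≈ 0.859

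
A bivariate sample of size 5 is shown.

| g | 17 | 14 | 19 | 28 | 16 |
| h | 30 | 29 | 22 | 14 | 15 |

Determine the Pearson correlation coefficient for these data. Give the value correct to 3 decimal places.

-0.622

n = 5, Σg = 94, Σh = 110, Σg² = 1886, Σh² = 2646, Σgh = 1966
nΣgh − ΣgΣh = 9830 − 10340 = -510
nΣg² − (Σg)² = 9430 − 8836 = 594; nΣh² − (Σh)² = 13230 − 12100 = 1130
r = -510 / √(594 × 1130) = -510 / 819.2802 ≈ -0.622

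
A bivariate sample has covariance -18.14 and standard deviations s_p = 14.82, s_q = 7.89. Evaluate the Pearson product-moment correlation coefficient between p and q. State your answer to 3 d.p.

-0.155

r = Cov(p,q) / (s_p · s_q) = -18.14 / (14.82 × 7.89)
  = -18.14 / 116.9298 ≈ -0.155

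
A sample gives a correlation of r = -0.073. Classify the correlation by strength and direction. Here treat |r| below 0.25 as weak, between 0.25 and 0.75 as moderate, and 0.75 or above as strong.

r = -0.073 < 0 so the relationship is negative.
|r| = 0.073, which falls in the weak range.

weak negative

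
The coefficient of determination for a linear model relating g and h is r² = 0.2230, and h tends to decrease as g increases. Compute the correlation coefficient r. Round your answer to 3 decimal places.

-0.472

|r| = √0.2230 = 0.472
The association is negative, so r = −0.472.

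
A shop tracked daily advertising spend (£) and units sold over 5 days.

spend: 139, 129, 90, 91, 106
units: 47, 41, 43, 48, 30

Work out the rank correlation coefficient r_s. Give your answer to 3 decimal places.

-0.100

Rank spend: 5, 4, 1, 2, 3
Rank units: 4, 2, 3, 5, 1
d = rank(spend) − rank(units): 1, 2, -2, -3, 2; Σd² = 22
ρ = 1 − 6Σd² / [n(n²−1)] = 1 − 6×22 / (5×24) = 1 − 132/120 ≈ -0.100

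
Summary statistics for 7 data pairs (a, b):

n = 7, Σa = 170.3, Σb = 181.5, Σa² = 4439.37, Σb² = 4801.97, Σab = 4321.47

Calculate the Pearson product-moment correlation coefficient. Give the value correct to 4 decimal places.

r = (nΣab − ΣaΣb) / √[(nΣa² − (Σa)²)(nΣb² − (Σb)²)]
Numerator: 7×4321.47 − 170.3×181.5 = -659.16
Denominator: √[(31075.59 − 29002.09)(33613.79 − 32942.25)] = √[2073.5 × 671.54] = 1180.0162
r = -659.16 / 1180.0162 ≈ -0.5586

-0.5586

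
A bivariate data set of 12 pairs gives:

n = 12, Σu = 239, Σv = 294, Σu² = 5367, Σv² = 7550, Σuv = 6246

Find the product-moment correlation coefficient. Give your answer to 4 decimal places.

0.8509

r = (nΣuv − ΣuΣv) / √[(nΣu² − (Σu)²)(nΣv² − (Σv)²)]
Numerator: 12×6246 − 239×294 = 4686
Denominator: √[(64404 − 57121)(90600 − 86436)] = √[7283 × 4164] = 5506.9422
r = 4686 / 5506.9422 ≈ 0.8509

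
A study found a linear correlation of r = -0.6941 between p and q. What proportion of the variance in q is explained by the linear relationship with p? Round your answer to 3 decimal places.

0.482

r² = (-0.6941)² = 0.482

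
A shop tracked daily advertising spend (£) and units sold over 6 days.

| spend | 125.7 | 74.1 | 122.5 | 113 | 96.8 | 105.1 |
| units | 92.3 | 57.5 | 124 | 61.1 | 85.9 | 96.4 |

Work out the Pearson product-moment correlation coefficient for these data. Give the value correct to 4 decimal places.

n = 6, Σx = 637.2, Σy = 517.2, Σx² = 69482.8, Σy² = 47606.52, Σxy = 56403.92
nΣxy − ΣxΣy = 338423.52 − 329559.84 = 8863.68
nΣx² − (Σx)² = 416896.8 − 406023.84 = 10872.96; nΣy² − (Σy)² = 285639.12 − 267495.84 = 18143.28
r = 8863.68 / √(10872.96 × 18143.28) = 8863.68 / 14045.3251 ≈ 0.6311

0.6311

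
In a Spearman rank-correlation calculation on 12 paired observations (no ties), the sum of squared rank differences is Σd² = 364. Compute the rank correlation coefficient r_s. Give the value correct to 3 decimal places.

-0.273

ρ = 1 − 6Σd² / [n(n²−1)] = 1 − 6×364 / (12×143)
  = 1 − 2184/1716 = 1 − 1.2727 ≈ -0.273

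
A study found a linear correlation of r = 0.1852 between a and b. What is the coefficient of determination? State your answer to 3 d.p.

0.034

r² = (0.1852)² = 0.034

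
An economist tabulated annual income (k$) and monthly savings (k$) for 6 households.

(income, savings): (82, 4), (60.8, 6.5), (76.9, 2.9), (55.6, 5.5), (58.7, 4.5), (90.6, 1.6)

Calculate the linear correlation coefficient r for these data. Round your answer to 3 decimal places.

n = 6, Σx = 424.6, Σy = 25, Σx² = 31079.66, Σy² = 119.72, Σxy = 1661.12
nΣxy − ΣxΣy = 9966.72 − 10615 = -648.28
nΣx² − (Σx)² = 186477.96 − 180285.16 = 6192.8; nΣy² − (Σy)² = 718.32 − 625 = 93.32
r = -648.28 / √(6192.8 × 93.32) = -648.28 / 760.2053 ≈ -0.853

-0.853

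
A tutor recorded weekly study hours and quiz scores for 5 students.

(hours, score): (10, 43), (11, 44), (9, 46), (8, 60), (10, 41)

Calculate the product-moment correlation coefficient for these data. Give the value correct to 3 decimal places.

n = 5, Σx = 48, Σy = 234, Σx² = 466, Σy² = 11182, Σxy = 2218
nΣxy − ΣxΣy = 11090 − 11232 = -142
nΣx² − (Σx)² = 2330 − 2304 = 26; nΣy² − (Σy)² = 55910 − 54756 = 1154
r = -142 / √(26 × 1154) = -142 / 173.2166 ≈ -0.820

-0.820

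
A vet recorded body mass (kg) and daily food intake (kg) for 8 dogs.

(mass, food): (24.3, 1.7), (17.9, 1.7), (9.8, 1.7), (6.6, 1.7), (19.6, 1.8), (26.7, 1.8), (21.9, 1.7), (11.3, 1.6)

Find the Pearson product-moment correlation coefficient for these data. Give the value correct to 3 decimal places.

n = 8, Σx = 138.1, Σy = 13.7, Σx² = 2754.85, Σy² = 23.49, Σxy = 238.27
nΣxy − ΣxΣy = 1906.16 − 1891.97 = 14.19
nΣx² − (Σx)² = 22038.8 − 19071.61 = 2967.19; nΣy² − (Σy)² = 187.92 − 187.69 = 0.23
r = 14.19 / √(2967.19 × 0.23) = 14.19 / 26.1238 ≈ 0.543

0.543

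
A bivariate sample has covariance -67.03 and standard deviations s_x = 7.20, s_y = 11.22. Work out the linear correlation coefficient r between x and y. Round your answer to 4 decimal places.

-0.8297

r = Cov(x,y) / (s_x · s_y) = -67.03 / (7.20 × 11.22)
  = -67.03 / 80.7840 ≈ -0.8297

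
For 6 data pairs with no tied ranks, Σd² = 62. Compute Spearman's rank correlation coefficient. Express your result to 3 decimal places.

-0.771

ρ = 1 − 6Σd² / [n(n²−1)] = 1 − 6×62 / (6×35)
  = 1 − 372/210 = 1 − 1.7714 ≈ -0.771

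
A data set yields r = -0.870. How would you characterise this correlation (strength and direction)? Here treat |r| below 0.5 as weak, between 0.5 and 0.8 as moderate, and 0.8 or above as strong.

r = -0.870 < 0 so the relationship is negative.
|r| = 0.870, which falls in the strong range.

strong negative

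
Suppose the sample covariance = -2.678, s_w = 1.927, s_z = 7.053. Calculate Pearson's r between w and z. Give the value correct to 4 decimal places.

-0.1970

r = Cov(w,z) / (s_w · s_z) = -2.678 / (1.927 × 7.053)
  = -2.678 / 13.5911 ≈ -0.1970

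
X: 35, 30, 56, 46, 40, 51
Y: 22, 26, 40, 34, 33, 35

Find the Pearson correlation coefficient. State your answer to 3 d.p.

n = 6, ΣX = 258, ΣY = 190, ΣX² = 11578, ΣY² = 6230, ΣXY = 8459
nΣXY − ΣXΣY = 50754 − 49020 = 1734
nΣX² − (ΣX)² = 69468 − 66564 = 2904; nΣY² − (ΣY)² = 37380 − 36100 = 1280
r = 1734 / √(2904 × 1280) = 1734 / 1927.9834 ≈ 0.899

0.899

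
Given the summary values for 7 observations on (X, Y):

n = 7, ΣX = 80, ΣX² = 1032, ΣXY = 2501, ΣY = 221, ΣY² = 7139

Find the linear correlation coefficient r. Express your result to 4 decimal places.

-0.1791

r = (nΣXY − ΣXΣY) / √[(nΣX² − (ΣX)²)(nΣY² − (ΣY)²)]
Numerator: 7×2501 − 80×221 = -173
Denominator: √[(7224 − 6400)(49973 − 48841)] = √[824 × 1132] = 965.7992
r = -173 / 965.7992 ≈ -0.1791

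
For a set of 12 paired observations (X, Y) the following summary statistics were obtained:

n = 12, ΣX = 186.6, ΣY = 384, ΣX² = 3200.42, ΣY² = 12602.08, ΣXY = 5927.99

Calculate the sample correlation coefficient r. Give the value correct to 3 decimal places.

-0.141

r = (nΣXY − ΣXΣY) / √[(nΣX² − (ΣX)²)(nΣY² − (ΣY)²)]
Numerator: 12×5927.99 − 186.6×384 = -518.52
Denominator: √[(38405.04 − 34819.56)(151224.96 − 147456)] = √[3585.48 × 3768.96] = 3676.0754
r = -518.52 / 3676.0754 ≈ -0.141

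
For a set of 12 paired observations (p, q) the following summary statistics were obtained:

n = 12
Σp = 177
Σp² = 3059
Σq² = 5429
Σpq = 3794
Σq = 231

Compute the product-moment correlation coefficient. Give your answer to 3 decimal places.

0.583

r = (nΣpq − ΣpΣq) / √[(nΣp² − (Σp)²)(nΣq² − (Σq)²)]
Numerator: 12×3794 − 177×231 = 4641
Denominator: √[(36708 − 31329)(65148 − 53361)] = √[5379 × 11787] = 7962.5544
r = 4641 / 7962.5544 ≈ 0.583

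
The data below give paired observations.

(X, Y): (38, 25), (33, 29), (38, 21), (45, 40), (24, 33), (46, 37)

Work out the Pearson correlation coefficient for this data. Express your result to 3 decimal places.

0.314

n = 6, ΣX = 224, ΣY = 185, ΣX² = 8694, ΣY² = 5965, ΣXY = 6999
nΣXY − ΣXΣY = 41994 − 41440 = 554
nΣX² − (ΣX)² = 52164 − 50176 = 1988; nΣY² − (ΣY)² = 35790 − 34225 = 1565
r = 554 / √(1988 × 1565) = 554 / 1763.8651 ≈ 0.314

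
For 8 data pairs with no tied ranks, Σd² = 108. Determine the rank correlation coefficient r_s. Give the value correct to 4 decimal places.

ρ = 1 − 6Σd² / [n(n²−1)] = 1 − 6×108 / (8×63)
  = 1 − 648/504 = 1 − 1.28571 ≈ -0.2857

-0.2857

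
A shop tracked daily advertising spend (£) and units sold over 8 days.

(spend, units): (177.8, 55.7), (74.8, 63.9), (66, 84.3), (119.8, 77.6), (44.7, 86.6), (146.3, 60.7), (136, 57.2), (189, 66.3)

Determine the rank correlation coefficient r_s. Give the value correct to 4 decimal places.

Rank spend: 7, 3, 2, 4, 1, 6, 5, 8
Rank units: 1, 4, 7, 6, 8, 3, 2, 5
d = rank(spend) − rank(units): 6, -1, -5, -2, -7, 3, 3, 3; Σd² = 142
ρ = 1 − 6Σd² / [n(n²−1)] = 1 − 6×142 / (8×63) = 1 − 852/504 ≈ -0.6905

-0.6905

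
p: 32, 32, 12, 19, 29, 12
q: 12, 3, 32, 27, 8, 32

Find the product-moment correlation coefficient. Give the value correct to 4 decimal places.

n = 6, Σp = 136, Σq = 114, Σp² = 3538, Σq² = 2994, Σpq = 1993
nΣpq − ΣpΣq = 11958 − 15504 = -3546
nΣp² − (Σp)² = 21228 − 18496 = 2732; nΣq² − (Σq)² = 17964 − 12996 = 4968
r = -3546 / √(2732 × 4968) = -3546 / 3684.0977 ≈ -0.9625

-0.9625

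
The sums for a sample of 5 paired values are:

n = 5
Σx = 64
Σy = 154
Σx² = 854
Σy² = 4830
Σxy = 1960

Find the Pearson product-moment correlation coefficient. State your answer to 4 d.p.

r = (nΣxy − ΣxΣy) / √[(nΣx² − (Σx)²)(nΣy² − (Σy)²)]
Numerator: 5×1960 − 64×154 = -56
Denominator: √[(4270 − 4096)(24150 − 23716)] = √[174 × 434] = 274.8017
r = -56 / 274.8017 ≈ -0.2038

-0.2038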